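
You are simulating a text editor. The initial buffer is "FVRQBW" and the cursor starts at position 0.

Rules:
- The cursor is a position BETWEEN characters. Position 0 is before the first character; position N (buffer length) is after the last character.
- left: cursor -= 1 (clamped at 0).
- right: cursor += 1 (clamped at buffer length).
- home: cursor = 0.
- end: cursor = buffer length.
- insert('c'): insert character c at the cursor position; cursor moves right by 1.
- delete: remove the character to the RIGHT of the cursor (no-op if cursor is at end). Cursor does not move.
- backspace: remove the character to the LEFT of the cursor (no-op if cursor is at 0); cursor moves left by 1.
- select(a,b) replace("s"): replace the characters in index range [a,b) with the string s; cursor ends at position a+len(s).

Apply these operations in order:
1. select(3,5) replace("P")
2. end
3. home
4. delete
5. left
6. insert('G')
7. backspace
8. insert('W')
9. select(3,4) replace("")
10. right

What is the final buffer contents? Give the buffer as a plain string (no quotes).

After op 1 (select(3,5) replace("P")): buf='FVRPW' cursor=4
After op 2 (end): buf='FVRPW' cursor=5
After op 3 (home): buf='FVRPW' cursor=0
After op 4 (delete): buf='VRPW' cursor=0
After op 5 (left): buf='VRPW' cursor=0
After op 6 (insert('G')): buf='GVRPW' cursor=1
After op 7 (backspace): buf='VRPW' cursor=0
After op 8 (insert('W')): buf='WVRPW' cursor=1
After op 9 (select(3,4) replace("")): buf='WVRW' cursor=3
After op 10 (right): buf='WVRW' cursor=4

Answer: WVRW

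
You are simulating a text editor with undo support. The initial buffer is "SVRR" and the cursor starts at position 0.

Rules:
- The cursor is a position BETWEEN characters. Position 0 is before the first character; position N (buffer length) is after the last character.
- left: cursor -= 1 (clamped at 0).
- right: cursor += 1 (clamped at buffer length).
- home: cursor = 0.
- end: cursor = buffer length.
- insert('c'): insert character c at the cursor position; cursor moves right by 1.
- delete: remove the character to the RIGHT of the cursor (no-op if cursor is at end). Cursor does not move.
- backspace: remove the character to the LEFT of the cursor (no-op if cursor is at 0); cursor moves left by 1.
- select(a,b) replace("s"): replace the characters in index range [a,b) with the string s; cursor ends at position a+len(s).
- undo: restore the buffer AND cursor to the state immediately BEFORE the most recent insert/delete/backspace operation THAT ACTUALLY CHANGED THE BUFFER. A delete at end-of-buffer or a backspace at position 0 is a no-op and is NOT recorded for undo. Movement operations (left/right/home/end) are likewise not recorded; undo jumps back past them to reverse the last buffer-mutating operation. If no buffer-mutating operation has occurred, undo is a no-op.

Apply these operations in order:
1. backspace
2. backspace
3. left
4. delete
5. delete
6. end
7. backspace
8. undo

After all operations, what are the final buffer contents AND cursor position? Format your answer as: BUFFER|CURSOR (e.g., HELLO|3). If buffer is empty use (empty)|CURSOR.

After op 1 (backspace): buf='SVRR' cursor=0
After op 2 (backspace): buf='SVRR' cursor=0
After op 3 (left): buf='SVRR' cursor=0
After op 4 (delete): buf='VRR' cursor=0
After op 5 (delete): buf='RR' cursor=0
After op 6 (end): buf='RR' cursor=2
After op 7 (backspace): buf='R' cursor=1
After op 8 (undo): buf='RR' cursor=2

Answer: RR|2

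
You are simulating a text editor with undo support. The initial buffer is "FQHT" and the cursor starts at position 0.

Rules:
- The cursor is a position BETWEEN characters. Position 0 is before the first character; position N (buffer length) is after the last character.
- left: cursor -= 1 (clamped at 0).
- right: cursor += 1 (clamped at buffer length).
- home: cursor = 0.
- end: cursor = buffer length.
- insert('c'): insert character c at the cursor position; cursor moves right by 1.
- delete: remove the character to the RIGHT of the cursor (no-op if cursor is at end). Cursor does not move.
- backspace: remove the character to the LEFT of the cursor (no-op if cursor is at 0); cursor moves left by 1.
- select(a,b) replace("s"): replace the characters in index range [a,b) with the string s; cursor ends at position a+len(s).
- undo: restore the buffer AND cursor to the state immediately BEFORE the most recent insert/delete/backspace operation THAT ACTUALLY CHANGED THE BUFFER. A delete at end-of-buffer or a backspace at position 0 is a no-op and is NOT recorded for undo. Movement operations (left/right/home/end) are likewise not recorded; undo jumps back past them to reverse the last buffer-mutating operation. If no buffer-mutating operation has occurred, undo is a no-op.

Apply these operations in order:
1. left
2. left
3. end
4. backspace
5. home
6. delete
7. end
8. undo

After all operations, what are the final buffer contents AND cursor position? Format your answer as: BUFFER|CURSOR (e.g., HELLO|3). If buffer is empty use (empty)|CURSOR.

Answer: FQH|0

Derivation:
After op 1 (left): buf='FQHT' cursor=0
After op 2 (left): buf='FQHT' cursor=0
After op 3 (end): buf='FQHT' cursor=4
After op 4 (backspace): buf='FQH' cursor=3
After op 5 (home): buf='FQH' cursor=0
After op 6 (delete): buf='QH' cursor=0
After op 7 (end): buf='QH' cursor=2
After op 8 (undo): buf='FQH' cursor=0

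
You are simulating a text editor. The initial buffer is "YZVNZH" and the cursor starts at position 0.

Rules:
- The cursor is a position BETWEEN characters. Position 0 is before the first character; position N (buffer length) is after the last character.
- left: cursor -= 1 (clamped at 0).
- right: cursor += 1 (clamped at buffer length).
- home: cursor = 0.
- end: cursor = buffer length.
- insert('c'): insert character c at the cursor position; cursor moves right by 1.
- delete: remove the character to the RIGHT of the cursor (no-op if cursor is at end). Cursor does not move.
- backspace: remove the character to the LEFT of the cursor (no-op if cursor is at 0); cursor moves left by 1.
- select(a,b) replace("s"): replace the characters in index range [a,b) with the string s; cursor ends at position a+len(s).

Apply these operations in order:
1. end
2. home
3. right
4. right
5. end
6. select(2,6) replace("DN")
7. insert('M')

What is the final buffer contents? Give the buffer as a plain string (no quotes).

After op 1 (end): buf='YZVNZH' cursor=6
After op 2 (home): buf='YZVNZH' cursor=0
After op 3 (right): buf='YZVNZH' cursor=1
After op 4 (right): buf='YZVNZH' cursor=2
After op 5 (end): buf='YZVNZH' cursor=6
After op 6 (select(2,6) replace("DN")): buf='YZDN' cursor=4
After op 7 (insert('M')): buf='YZDNM' cursor=5

Answer: YZDNM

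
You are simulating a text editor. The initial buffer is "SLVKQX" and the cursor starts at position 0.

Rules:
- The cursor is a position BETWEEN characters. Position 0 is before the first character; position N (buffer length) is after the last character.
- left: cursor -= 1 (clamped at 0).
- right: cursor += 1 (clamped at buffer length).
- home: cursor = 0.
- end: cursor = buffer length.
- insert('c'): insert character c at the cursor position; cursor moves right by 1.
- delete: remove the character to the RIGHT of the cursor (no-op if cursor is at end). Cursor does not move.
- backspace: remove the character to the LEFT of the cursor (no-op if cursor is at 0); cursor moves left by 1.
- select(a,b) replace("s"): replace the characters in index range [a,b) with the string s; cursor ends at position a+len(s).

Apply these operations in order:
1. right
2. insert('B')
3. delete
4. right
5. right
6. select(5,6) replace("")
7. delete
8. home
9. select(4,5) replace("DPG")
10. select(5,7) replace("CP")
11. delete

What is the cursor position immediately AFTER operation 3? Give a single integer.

After op 1 (right): buf='SLVKQX' cursor=1
After op 2 (insert('B')): buf='SBLVKQX' cursor=2
After op 3 (delete): buf='SBVKQX' cursor=2

Answer: 2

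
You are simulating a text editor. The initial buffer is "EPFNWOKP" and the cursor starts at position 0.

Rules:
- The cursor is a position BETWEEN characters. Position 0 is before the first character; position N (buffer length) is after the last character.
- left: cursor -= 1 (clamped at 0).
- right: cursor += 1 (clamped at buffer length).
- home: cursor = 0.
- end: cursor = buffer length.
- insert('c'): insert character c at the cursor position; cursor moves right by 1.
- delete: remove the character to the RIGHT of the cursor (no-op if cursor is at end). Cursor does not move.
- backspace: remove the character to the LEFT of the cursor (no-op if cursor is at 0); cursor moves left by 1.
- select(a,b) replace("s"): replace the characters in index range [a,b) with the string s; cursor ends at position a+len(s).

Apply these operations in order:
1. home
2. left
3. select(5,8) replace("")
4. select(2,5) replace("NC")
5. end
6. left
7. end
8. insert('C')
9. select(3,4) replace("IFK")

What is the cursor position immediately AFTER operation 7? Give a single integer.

After op 1 (home): buf='EPFNWOKP' cursor=0
After op 2 (left): buf='EPFNWOKP' cursor=0
After op 3 (select(5,8) replace("")): buf='EPFNW' cursor=5
After op 4 (select(2,5) replace("NC")): buf='EPNC' cursor=4
After op 5 (end): buf='EPNC' cursor=4
After op 6 (left): buf='EPNC' cursor=3
After op 7 (end): buf='EPNC' cursor=4

Answer: 4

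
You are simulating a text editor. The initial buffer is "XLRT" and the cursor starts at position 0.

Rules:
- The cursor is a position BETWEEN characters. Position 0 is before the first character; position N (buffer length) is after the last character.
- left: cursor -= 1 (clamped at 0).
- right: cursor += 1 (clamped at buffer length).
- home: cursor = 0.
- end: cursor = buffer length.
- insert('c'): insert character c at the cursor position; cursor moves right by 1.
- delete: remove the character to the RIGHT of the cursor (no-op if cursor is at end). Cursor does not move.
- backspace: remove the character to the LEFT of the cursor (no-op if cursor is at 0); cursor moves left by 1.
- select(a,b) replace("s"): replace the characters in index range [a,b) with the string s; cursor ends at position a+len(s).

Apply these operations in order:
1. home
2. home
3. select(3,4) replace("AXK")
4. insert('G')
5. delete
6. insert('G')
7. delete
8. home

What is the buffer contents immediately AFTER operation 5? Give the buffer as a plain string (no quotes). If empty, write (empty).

After op 1 (home): buf='XLRT' cursor=0
After op 2 (home): buf='XLRT' cursor=0
After op 3 (select(3,4) replace("AXK")): buf='XLRAXK' cursor=6
After op 4 (insert('G')): buf='XLRAXKG' cursor=7
After op 5 (delete): buf='XLRAXKG' cursor=7

Answer: XLRAXKG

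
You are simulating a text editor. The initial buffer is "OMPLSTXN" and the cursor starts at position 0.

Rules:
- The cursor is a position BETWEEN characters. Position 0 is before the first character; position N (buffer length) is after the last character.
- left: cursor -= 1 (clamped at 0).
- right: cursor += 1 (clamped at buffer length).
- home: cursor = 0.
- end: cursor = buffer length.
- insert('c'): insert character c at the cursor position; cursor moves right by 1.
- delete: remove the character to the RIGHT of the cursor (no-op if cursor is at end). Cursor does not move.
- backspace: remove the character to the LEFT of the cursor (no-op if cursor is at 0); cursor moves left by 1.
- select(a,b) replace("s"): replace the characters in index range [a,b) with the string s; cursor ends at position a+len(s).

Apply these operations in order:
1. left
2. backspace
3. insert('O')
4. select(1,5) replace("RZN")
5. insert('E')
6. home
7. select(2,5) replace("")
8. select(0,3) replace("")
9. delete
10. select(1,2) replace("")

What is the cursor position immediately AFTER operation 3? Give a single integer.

Answer: 1

Derivation:
After op 1 (left): buf='OMPLSTXN' cursor=0
After op 2 (backspace): buf='OMPLSTXN' cursor=0
After op 3 (insert('O')): buf='OOMPLSTXN' cursor=1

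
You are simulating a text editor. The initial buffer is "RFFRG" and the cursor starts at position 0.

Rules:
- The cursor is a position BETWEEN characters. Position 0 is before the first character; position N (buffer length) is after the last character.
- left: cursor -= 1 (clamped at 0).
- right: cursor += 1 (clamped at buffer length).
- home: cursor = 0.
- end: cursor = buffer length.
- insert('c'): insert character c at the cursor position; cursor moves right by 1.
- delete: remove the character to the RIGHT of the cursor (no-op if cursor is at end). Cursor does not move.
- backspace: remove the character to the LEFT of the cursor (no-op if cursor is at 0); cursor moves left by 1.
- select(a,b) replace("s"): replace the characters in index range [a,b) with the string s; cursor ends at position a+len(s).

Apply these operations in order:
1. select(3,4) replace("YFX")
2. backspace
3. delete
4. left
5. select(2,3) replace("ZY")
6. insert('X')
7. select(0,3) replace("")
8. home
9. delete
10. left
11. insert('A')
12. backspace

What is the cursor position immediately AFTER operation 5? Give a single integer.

After op 1 (select(3,4) replace("YFX")): buf='RFFYFXG' cursor=6
After op 2 (backspace): buf='RFFYFG' cursor=5
After op 3 (delete): buf='RFFYF' cursor=5
After op 4 (left): buf='RFFYF' cursor=4
After op 5 (select(2,3) replace("ZY")): buf='RFZYYF' cursor=4

Answer: 4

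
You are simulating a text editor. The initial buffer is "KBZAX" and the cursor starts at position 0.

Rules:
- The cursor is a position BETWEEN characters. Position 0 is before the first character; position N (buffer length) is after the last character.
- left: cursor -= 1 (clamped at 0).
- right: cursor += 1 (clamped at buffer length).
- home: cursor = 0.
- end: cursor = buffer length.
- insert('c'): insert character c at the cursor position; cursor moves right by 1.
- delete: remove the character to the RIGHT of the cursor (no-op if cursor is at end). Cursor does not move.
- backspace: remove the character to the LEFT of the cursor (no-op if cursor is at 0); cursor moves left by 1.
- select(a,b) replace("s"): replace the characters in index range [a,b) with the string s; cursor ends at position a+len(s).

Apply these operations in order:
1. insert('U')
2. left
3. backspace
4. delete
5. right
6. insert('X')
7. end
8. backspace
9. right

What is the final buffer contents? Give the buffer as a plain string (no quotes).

After op 1 (insert('U')): buf='UKBZAX' cursor=1
After op 2 (left): buf='UKBZAX' cursor=0
After op 3 (backspace): buf='UKBZAX' cursor=0
After op 4 (delete): buf='KBZAX' cursor=0
After op 5 (right): buf='KBZAX' cursor=1
After op 6 (insert('X')): buf='KXBZAX' cursor=2
After op 7 (end): buf='KXBZAX' cursor=6
After op 8 (backspace): buf='KXBZA' cursor=5
After op 9 (right): buf='KXBZA' cursor=5

Answer: KXBZA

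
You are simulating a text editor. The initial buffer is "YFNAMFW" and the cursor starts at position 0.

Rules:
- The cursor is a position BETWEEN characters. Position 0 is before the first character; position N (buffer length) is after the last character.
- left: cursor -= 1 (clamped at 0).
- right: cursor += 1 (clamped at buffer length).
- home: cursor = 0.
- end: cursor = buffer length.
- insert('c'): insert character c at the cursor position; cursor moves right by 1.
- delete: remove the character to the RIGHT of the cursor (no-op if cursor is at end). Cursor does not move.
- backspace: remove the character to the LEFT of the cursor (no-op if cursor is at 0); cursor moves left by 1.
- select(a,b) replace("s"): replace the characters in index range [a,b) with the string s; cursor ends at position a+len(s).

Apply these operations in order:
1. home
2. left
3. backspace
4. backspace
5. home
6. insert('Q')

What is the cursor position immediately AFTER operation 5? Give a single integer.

Answer: 0

Derivation:
After op 1 (home): buf='YFNAMFW' cursor=0
After op 2 (left): buf='YFNAMFW' cursor=0
After op 3 (backspace): buf='YFNAMFW' cursor=0
After op 4 (backspace): buf='YFNAMFW' cursor=0
After op 5 (home): buf='YFNAMFW' cursor=0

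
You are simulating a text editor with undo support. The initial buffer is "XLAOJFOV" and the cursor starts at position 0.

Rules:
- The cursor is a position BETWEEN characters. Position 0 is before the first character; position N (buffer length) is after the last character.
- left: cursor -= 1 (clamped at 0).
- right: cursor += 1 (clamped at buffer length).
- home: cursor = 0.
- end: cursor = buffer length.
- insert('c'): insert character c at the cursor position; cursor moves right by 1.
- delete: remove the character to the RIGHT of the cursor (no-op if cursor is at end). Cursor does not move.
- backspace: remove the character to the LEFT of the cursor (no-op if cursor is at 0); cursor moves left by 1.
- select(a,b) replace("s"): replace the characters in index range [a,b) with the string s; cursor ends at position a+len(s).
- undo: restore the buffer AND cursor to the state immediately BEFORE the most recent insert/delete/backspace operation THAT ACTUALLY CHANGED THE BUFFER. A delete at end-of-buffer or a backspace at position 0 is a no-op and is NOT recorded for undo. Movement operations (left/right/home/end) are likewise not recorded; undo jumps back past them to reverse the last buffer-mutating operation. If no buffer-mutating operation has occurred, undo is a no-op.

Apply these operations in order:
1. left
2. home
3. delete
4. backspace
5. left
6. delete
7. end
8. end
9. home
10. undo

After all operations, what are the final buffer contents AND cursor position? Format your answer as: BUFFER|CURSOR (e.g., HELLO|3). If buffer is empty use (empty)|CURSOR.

Answer: LAOJFOV|0

Derivation:
After op 1 (left): buf='XLAOJFOV' cursor=0
After op 2 (home): buf='XLAOJFOV' cursor=0
After op 3 (delete): buf='LAOJFOV' cursor=0
After op 4 (backspace): buf='LAOJFOV' cursor=0
After op 5 (left): buf='LAOJFOV' cursor=0
After op 6 (delete): buf='AOJFOV' cursor=0
After op 7 (end): buf='AOJFOV' cursor=6
After op 8 (end): buf='AOJFOV' cursor=6
After op 9 (home): buf='AOJFOV' cursor=0
After op 10 (undo): buf='LAOJFOV' cursor=0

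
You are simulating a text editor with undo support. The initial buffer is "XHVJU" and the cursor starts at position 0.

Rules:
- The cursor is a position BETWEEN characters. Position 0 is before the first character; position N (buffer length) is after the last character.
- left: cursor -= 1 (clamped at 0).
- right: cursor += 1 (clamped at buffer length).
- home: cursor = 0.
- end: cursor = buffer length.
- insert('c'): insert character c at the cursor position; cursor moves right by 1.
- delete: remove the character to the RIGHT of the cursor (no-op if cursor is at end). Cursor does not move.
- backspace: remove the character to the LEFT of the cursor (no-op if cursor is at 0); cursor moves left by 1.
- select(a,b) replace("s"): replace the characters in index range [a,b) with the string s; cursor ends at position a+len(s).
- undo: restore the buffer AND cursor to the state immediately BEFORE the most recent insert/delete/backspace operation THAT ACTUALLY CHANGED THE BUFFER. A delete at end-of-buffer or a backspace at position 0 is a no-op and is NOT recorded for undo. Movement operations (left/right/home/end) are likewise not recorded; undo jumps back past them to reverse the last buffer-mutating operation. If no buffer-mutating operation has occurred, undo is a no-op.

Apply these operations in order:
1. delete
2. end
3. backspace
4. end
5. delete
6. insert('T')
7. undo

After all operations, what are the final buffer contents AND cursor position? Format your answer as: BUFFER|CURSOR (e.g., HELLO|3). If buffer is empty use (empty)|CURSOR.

Answer: HVJ|3

Derivation:
After op 1 (delete): buf='HVJU' cursor=0
After op 2 (end): buf='HVJU' cursor=4
After op 3 (backspace): buf='HVJ' cursor=3
After op 4 (end): buf='HVJ' cursor=3
After op 5 (delete): buf='HVJ' cursor=3
After op 6 (insert('T')): buf='HVJT' cursor=4
After op 7 (undo): buf='HVJ' cursor=3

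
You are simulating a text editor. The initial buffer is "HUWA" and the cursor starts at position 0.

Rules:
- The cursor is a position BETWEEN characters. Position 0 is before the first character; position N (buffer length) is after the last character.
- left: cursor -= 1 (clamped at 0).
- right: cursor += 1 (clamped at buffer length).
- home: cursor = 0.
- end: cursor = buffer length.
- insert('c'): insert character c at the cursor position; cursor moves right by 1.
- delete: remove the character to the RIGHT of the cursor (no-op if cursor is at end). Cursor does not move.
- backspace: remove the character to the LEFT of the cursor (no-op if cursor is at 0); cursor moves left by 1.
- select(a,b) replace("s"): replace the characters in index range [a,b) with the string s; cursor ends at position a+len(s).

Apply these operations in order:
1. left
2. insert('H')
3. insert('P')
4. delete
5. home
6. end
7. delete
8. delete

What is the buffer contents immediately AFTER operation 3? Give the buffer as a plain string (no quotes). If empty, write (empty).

Answer: HPHUWA

Derivation:
After op 1 (left): buf='HUWA' cursor=0
After op 2 (insert('H')): buf='HHUWA' cursor=1
After op 3 (insert('P')): buf='HPHUWA' cursor=2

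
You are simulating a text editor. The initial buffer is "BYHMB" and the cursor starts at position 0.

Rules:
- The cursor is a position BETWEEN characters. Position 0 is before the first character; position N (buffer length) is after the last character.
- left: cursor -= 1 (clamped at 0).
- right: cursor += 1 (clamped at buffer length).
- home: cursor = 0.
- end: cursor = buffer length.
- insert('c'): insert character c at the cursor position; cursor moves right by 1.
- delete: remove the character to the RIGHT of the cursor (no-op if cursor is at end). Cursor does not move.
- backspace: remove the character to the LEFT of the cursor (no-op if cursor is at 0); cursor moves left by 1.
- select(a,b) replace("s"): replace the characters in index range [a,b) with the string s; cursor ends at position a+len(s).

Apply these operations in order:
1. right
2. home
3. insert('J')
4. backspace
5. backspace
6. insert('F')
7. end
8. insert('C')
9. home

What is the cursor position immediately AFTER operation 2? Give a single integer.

After op 1 (right): buf='BYHMB' cursor=1
After op 2 (home): buf='BYHMB' cursor=0

Answer: 0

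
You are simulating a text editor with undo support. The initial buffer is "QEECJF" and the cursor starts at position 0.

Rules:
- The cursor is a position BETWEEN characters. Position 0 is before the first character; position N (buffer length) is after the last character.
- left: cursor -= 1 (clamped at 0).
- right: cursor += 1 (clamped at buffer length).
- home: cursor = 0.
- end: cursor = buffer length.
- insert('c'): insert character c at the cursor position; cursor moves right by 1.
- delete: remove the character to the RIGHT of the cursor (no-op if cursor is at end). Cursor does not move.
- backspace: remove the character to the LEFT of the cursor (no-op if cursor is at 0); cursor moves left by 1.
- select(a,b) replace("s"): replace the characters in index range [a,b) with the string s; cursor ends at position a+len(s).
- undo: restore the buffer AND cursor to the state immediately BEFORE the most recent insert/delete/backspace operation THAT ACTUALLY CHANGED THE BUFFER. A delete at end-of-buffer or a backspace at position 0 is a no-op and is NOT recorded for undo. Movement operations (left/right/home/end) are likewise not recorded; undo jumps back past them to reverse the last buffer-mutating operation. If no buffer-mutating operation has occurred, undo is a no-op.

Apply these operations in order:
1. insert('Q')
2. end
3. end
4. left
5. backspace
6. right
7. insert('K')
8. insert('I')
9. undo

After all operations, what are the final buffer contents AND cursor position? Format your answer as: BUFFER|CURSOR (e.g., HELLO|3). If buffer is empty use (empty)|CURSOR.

After op 1 (insert('Q')): buf='QQEECJF' cursor=1
After op 2 (end): buf='QQEECJF' cursor=7
After op 3 (end): buf='QQEECJF' cursor=7
After op 4 (left): buf='QQEECJF' cursor=6
After op 5 (backspace): buf='QQEECF' cursor=5
After op 6 (right): buf='QQEECF' cursor=6
After op 7 (insert('K')): buf='QQEECFK' cursor=7
After op 8 (insert('I')): buf='QQEECFKI' cursor=8
After op 9 (undo): buf='QQEECFK' cursor=7

Answer: QQEECFK|7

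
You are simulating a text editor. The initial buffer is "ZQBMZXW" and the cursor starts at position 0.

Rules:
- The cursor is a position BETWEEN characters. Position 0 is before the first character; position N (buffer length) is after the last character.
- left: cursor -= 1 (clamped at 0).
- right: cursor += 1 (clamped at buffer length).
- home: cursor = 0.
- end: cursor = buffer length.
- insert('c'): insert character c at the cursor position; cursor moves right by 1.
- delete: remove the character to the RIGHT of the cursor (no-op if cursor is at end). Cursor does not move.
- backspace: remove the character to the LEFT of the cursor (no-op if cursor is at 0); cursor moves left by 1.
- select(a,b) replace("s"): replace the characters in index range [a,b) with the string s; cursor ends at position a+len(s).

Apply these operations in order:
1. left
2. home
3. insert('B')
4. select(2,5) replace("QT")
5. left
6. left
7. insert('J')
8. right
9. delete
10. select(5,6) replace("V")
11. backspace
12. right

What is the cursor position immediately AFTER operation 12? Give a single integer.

After op 1 (left): buf='ZQBMZXW' cursor=0
After op 2 (home): buf='ZQBMZXW' cursor=0
After op 3 (insert('B')): buf='BZQBMZXW' cursor=1
After op 4 (select(2,5) replace("QT")): buf='BZQTZXW' cursor=4
After op 5 (left): buf='BZQTZXW' cursor=3
After op 6 (left): buf='BZQTZXW' cursor=2
After op 7 (insert('J')): buf='BZJQTZXW' cursor=3
After op 8 (right): buf='BZJQTZXW' cursor=4
After op 9 (delete): buf='BZJQZXW' cursor=4
After op 10 (select(5,6) replace("V")): buf='BZJQZVW' cursor=6
After op 11 (backspace): buf='BZJQZW' cursor=5
After op 12 (right): buf='BZJQZW' cursor=6

Answer: 6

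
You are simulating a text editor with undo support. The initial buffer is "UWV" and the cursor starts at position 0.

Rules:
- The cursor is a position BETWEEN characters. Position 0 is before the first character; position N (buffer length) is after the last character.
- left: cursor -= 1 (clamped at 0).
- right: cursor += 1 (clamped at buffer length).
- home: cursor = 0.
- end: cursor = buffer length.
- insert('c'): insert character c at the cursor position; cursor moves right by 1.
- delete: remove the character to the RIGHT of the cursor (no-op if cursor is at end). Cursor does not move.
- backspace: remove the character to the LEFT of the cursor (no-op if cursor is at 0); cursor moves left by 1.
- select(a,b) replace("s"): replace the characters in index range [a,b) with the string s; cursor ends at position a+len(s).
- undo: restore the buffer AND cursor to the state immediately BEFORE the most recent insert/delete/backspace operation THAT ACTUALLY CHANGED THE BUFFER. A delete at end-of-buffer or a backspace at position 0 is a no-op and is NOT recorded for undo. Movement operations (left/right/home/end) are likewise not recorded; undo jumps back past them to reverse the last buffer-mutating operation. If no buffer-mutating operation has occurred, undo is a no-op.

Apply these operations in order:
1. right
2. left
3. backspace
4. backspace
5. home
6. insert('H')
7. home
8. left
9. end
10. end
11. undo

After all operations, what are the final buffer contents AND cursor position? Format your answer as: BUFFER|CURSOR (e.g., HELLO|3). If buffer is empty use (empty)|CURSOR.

After op 1 (right): buf='UWV' cursor=1
After op 2 (left): buf='UWV' cursor=0
After op 3 (backspace): buf='UWV' cursor=0
After op 4 (backspace): buf='UWV' cursor=0
After op 5 (home): buf='UWV' cursor=0
After op 6 (insert('H')): buf='HUWV' cursor=1
After op 7 (home): buf='HUWV' cursor=0
After op 8 (left): buf='HUWV' cursor=0
After op 9 (end): buf='HUWV' cursor=4
After op 10 (end): buf='HUWV' cursor=4
After op 11 (undo): buf='UWV' cursor=0

Answer: UWV|0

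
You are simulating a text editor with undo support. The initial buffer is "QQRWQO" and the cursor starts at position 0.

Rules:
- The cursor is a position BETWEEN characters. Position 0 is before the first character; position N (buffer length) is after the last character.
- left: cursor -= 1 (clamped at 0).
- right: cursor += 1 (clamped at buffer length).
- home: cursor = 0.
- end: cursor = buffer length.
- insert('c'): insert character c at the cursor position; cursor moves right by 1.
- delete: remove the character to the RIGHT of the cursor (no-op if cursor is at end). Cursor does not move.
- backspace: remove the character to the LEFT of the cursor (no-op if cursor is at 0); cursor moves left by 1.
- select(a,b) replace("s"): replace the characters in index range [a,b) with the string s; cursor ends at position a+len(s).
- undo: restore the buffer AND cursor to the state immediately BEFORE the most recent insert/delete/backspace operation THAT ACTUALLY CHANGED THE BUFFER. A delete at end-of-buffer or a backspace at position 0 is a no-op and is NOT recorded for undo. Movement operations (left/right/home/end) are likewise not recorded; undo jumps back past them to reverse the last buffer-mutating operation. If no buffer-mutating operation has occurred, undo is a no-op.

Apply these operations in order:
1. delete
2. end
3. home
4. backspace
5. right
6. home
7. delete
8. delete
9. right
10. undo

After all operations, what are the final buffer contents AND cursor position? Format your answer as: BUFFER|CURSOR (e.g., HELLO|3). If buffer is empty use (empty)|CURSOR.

After op 1 (delete): buf='QRWQO' cursor=0
After op 2 (end): buf='QRWQO' cursor=5
After op 3 (home): buf='QRWQO' cursor=0
After op 4 (backspace): buf='QRWQO' cursor=0
After op 5 (right): buf='QRWQO' cursor=1
After op 6 (home): buf='QRWQO' cursor=0
After op 7 (delete): buf='RWQO' cursor=0
After op 8 (delete): buf='WQO' cursor=0
After op 9 (right): buf='WQO' cursor=1
After op 10 (undo): buf='RWQO' cursor=0

Answer: RWQO|0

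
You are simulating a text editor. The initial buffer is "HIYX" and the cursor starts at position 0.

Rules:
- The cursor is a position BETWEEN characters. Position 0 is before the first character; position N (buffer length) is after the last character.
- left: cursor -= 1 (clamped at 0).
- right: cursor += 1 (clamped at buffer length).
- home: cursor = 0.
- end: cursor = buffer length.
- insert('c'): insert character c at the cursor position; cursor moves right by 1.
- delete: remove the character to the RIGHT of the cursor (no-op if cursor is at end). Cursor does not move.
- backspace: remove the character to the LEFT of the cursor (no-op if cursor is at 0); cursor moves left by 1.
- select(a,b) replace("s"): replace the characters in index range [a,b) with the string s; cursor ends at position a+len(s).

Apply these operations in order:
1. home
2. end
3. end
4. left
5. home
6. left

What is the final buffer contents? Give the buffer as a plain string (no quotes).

After op 1 (home): buf='HIYX' cursor=0
After op 2 (end): buf='HIYX' cursor=4
After op 3 (end): buf='HIYX' cursor=4
After op 4 (left): buf='HIYX' cursor=3
After op 5 (home): buf='HIYX' cursor=0
After op 6 (left): buf='HIYX' cursor=0

Answer: HIYX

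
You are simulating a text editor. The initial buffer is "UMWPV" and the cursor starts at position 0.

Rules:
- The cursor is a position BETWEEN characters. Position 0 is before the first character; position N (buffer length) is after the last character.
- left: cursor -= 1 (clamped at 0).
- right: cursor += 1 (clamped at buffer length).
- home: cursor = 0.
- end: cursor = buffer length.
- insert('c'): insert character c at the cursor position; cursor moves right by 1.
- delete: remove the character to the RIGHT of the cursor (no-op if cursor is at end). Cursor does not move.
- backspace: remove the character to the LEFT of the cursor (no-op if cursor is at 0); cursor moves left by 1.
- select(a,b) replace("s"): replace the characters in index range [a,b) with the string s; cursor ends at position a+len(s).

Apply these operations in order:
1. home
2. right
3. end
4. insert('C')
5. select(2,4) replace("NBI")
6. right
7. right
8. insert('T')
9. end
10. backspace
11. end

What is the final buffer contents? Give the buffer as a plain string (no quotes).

Answer: UMNBIVC

Derivation:
After op 1 (home): buf='UMWPV' cursor=0
After op 2 (right): buf='UMWPV' cursor=1
After op 3 (end): buf='UMWPV' cursor=5
After op 4 (insert('C')): buf='UMWPVC' cursor=6
After op 5 (select(2,4) replace("NBI")): buf='UMNBIVC' cursor=5
After op 6 (right): buf='UMNBIVC' cursor=6
After op 7 (right): buf='UMNBIVC' cursor=7
After op 8 (insert('T')): buf='UMNBIVCT' cursor=8
After op 9 (end): buf='UMNBIVCT' cursor=8
After op 10 (backspace): buf='UMNBIVC' cursor=7
After op 11 (end): buf='UMNBIVC' cursor=7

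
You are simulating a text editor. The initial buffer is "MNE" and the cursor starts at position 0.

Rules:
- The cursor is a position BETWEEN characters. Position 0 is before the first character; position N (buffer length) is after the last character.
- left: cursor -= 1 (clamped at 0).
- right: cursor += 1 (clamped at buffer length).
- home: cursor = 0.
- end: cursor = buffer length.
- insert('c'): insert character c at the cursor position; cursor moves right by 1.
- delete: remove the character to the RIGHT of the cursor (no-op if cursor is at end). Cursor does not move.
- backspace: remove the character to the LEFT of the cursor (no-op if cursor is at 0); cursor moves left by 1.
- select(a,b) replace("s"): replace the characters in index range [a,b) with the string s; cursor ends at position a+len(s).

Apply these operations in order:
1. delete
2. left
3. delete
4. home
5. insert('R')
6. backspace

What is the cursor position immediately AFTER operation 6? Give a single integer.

Answer: 0

Derivation:
After op 1 (delete): buf='NE' cursor=0
After op 2 (left): buf='NE' cursor=0
After op 3 (delete): buf='E' cursor=0
After op 4 (home): buf='E' cursor=0
After op 5 (insert('R')): buf='RE' cursor=1
After op 6 (backspace): buf='E' cursor=0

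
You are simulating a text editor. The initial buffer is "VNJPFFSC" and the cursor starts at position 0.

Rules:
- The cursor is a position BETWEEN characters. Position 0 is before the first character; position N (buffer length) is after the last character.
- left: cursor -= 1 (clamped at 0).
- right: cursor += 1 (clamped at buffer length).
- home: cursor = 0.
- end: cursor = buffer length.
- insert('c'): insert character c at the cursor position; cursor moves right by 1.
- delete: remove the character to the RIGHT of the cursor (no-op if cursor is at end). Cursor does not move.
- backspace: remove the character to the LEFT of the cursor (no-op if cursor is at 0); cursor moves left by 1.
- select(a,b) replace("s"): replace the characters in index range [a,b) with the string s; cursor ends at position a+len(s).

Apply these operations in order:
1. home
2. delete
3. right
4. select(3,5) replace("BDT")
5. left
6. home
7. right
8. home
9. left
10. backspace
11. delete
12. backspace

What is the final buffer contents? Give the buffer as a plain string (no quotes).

Answer: JPBDTSC

Derivation:
After op 1 (home): buf='VNJPFFSC' cursor=0
After op 2 (delete): buf='NJPFFSC' cursor=0
After op 3 (right): buf='NJPFFSC' cursor=1
After op 4 (select(3,5) replace("BDT")): buf='NJPBDTSC' cursor=6
After op 5 (left): buf='NJPBDTSC' cursor=5
After op 6 (home): buf='NJPBDTSC' cursor=0
After op 7 (right): buf='NJPBDTSC' cursor=1
After op 8 (home): buf='NJPBDTSC' cursor=0
After op 9 (left): buf='NJPBDTSC' cursor=0
After op 10 (backspace): buf='NJPBDTSC' cursor=0
After op 11 (delete): buf='JPBDTSC' cursor=0
After op 12 (backspace): buf='JPBDTSC' cursor=0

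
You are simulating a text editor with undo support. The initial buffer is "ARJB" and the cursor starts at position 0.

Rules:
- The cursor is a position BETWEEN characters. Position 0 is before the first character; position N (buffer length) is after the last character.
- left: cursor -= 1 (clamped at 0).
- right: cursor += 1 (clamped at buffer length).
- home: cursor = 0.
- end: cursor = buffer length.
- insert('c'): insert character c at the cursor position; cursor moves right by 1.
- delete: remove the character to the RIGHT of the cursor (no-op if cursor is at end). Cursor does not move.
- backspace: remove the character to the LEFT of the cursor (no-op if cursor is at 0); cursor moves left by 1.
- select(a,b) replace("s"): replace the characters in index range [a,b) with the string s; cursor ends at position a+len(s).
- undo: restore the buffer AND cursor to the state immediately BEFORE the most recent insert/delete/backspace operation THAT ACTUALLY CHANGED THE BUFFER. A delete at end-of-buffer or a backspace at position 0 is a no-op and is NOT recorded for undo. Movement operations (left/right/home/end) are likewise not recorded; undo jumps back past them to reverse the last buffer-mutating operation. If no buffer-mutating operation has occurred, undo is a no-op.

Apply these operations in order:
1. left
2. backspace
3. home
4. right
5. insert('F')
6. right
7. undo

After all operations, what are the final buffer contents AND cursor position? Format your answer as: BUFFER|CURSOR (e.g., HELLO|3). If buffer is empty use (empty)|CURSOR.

Answer: ARJB|1

Derivation:
After op 1 (left): buf='ARJB' cursor=0
After op 2 (backspace): buf='ARJB' cursor=0
After op 3 (home): buf='ARJB' cursor=0
After op 4 (right): buf='ARJB' cursor=1
After op 5 (insert('F')): buf='AFRJB' cursor=2
After op 6 (right): buf='AFRJB' cursor=3
After op 7 (undo): buf='ARJB' cursor=1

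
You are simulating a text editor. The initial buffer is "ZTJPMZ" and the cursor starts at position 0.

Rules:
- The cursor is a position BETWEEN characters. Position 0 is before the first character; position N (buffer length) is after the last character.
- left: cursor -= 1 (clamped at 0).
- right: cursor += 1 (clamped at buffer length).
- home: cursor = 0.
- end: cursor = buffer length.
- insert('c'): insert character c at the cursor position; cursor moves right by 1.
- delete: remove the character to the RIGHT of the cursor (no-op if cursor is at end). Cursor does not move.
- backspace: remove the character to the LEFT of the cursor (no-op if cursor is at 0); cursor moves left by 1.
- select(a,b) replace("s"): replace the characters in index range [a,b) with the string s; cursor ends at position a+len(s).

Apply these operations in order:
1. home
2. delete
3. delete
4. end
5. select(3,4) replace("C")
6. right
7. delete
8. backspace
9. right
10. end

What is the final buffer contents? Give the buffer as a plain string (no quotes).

After op 1 (home): buf='ZTJPMZ' cursor=0
After op 2 (delete): buf='TJPMZ' cursor=0
After op 3 (delete): buf='JPMZ' cursor=0
After op 4 (end): buf='JPMZ' cursor=4
After op 5 (select(3,4) replace("C")): buf='JPMC' cursor=4
After op 6 (right): buf='JPMC' cursor=4
After op 7 (delete): buf='JPMC' cursor=4
After op 8 (backspace): buf='JPM' cursor=3
After op 9 (right): buf='JPM' cursor=3
After op 10 (end): buf='JPM' cursor=3

Answer: JPM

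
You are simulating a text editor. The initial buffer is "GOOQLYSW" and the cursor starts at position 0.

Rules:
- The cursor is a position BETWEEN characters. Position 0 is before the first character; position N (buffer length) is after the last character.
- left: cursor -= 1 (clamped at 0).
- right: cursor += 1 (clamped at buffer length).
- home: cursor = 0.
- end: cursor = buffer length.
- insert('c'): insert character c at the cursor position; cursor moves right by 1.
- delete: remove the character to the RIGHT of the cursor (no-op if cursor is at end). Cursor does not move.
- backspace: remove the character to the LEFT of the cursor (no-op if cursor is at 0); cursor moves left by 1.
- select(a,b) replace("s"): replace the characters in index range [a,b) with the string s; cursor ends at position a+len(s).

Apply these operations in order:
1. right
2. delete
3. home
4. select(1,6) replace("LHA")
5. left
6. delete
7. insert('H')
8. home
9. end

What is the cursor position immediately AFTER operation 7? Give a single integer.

After op 1 (right): buf='GOOQLYSW' cursor=1
After op 2 (delete): buf='GOQLYSW' cursor=1
After op 3 (home): buf='GOQLYSW' cursor=0
After op 4 (select(1,6) replace("LHA")): buf='GLHAW' cursor=4
After op 5 (left): buf='GLHAW' cursor=3
After op 6 (delete): buf='GLHW' cursor=3
After op 7 (insert('H')): buf='GLHHW' cursor=4

Answer: 4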